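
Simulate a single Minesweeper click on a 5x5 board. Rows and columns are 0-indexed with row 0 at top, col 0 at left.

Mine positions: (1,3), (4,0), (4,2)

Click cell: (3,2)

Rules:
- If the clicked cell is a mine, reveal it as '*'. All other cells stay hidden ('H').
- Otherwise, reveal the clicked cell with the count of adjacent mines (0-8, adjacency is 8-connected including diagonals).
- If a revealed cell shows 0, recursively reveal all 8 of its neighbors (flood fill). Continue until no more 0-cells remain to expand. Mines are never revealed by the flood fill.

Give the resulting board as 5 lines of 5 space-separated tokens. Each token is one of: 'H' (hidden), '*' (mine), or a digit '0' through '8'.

H H H H H
H H H H H
H H H H H
H H 1 H H
H H H H H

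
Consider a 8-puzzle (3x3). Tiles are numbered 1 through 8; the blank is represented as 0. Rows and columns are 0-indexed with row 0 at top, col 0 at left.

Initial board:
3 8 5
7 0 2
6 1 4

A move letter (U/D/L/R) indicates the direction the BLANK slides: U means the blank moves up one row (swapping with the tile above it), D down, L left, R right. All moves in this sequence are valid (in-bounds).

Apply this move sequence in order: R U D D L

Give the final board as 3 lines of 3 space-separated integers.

Answer: 3 8 5
7 2 4
6 0 1

Derivation:
After move 1 (R):
3 8 5
7 2 0
6 1 4

After move 2 (U):
3 8 0
7 2 5
6 1 4

After move 3 (D):
3 8 5
7 2 0
6 1 4

After move 4 (D):
3 8 5
7 2 4
6 1 0

After move 5 (L):
3 8 5
7 2 4
6 0 1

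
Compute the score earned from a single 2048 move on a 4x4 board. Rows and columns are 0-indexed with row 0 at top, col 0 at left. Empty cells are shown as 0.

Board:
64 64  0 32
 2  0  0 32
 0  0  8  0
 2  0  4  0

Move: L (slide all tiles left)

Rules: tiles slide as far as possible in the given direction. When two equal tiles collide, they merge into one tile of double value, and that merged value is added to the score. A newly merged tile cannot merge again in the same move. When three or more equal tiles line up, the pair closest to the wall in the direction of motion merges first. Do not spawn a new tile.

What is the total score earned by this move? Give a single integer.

Answer: 128

Derivation:
Slide left:
row 0: [64, 64, 0, 32] -> [128, 32, 0, 0]  score +128 (running 128)
row 1: [2, 0, 0, 32] -> [2, 32, 0, 0]  score +0 (running 128)
row 2: [0, 0, 8, 0] -> [8, 0, 0, 0]  score +0 (running 128)
row 3: [2, 0, 4, 0] -> [2, 4, 0, 0]  score +0 (running 128)
Board after move:
128  32   0   0
  2  32   0   0
  8   0   0   0
  2   4   0   0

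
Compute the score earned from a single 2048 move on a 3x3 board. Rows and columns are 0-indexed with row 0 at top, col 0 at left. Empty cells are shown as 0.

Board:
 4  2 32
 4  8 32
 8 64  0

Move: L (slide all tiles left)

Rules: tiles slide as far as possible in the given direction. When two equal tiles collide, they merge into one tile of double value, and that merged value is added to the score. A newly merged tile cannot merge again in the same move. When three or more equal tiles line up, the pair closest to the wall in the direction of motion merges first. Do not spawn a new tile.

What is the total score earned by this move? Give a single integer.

Slide left:
row 0: [4, 2, 32] -> [4, 2, 32]  score +0 (running 0)
row 1: [4, 8, 32] -> [4, 8, 32]  score +0 (running 0)
row 2: [8, 64, 0] -> [8, 64, 0]  score +0 (running 0)
Board after move:
 4  2 32
 4  8 32
 8 64  0

Answer: 0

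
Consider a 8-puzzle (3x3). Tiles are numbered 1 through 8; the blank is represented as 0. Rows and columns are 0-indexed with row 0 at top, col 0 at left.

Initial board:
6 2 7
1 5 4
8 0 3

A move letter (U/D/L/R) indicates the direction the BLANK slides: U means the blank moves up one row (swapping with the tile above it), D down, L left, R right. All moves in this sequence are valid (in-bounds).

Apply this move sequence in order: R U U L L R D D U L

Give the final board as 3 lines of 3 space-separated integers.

After move 1 (R):
6 2 7
1 5 4
8 3 0

After move 2 (U):
6 2 7
1 5 0
8 3 4

After move 3 (U):
6 2 0
1 5 7
8 3 4

After move 4 (L):
6 0 2
1 5 7
8 3 4

After move 5 (L):
0 6 2
1 5 7
8 3 4

After move 6 (R):
6 0 2
1 5 7
8 3 4

After move 7 (D):
6 5 2
1 0 7
8 3 4

After move 8 (D):
6 5 2
1 3 7
8 0 4

After move 9 (U):
6 5 2
1 0 7
8 3 4

After move 10 (L):
6 5 2
0 1 7
8 3 4

Answer: 6 5 2
0 1 7
8 3 4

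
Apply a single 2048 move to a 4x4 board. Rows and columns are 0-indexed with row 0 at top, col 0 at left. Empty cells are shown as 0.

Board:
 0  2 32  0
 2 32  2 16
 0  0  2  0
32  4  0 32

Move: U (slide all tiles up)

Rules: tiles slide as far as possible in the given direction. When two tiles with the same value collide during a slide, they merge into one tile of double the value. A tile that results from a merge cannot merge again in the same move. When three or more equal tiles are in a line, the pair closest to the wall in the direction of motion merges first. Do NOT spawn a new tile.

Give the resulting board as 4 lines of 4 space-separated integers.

Answer:  2  2 32 16
32 32  4 32
 0  4  0  0
 0  0  0  0

Derivation:
Slide up:
col 0: [0, 2, 0, 32] -> [2, 32, 0, 0]
col 1: [2, 32, 0, 4] -> [2, 32, 4, 0]
col 2: [32, 2, 2, 0] -> [32, 4, 0, 0]
col 3: [0, 16, 0, 32] -> [16, 32, 0, 0]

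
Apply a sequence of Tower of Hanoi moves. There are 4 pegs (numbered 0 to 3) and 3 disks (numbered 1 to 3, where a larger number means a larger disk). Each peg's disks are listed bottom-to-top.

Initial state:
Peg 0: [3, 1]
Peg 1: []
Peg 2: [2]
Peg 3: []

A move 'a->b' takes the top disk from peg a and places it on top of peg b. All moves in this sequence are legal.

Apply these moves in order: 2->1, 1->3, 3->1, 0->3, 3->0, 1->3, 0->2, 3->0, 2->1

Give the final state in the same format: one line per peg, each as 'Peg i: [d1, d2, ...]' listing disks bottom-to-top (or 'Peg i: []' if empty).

After move 1 (2->1):
Peg 0: [3, 1]
Peg 1: [2]
Peg 2: []
Peg 3: []

After move 2 (1->3):
Peg 0: [3, 1]
Peg 1: []
Peg 2: []
Peg 3: [2]

After move 3 (3->1):
Peg 0: [3, 1]
Peg 1: [2]
Peg 2: []
Peg 3: []

After move 4 (0->3):
Peg 0: [3]
Peg 1: [2]
Peg 2: []
Peg 3: [1]

After move 5 (3->0):
Peg 0: [3, 1]
Peg 1: [2]
Peg 2: []
Peg 3: []

After move 6 (1->3):
Peg 0: [3, 1]
Peg 1: []
Peg 2: []
Peg 3: [2]

After move 7 (0->2):
Peg 0: [3]
Peg 1: []
Peg 2: [1]
Peg 3: [2]

After move 8 (3->0):
Peg 0: [3, 2]
Peg 1: []
Peg 2: [1]
Peg 3: []

After move 9 (2->1):
Peg 0: [3, 2]
Peg 1: [1]
Peg 2: []
Peg 3: []

Answer: Peg 0: [3, 2]
Peg 1: [1]
Peg 2: []
Peg 3: []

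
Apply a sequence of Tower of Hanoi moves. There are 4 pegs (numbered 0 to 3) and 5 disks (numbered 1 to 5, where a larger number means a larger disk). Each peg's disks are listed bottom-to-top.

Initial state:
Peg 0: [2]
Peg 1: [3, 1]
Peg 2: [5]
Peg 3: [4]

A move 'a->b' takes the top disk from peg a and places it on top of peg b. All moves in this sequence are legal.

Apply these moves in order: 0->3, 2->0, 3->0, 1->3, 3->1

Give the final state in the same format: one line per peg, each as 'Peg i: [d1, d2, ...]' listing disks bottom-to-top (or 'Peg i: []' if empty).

Answer: Peg 0: [5, 2]
Peg 1: [3, 1]
Peg 2: []
Peg 3: [4]

Derivation:
After move 1 (0->3):
Peg 0: []
Peg 1: [3, 1]
Peg 2: [5]
Peg 3: [4, 2]

After move 2 (2->0):
Peg 0: [5]
Peg 1: [3, 1]
Peg 2: []
Peg 3: [4, 2]

After move 3 (3->0):
Peg 0: [5, 2]
Peg 1: [3, 1]
Peg 2: []
Peg 3: [4]

After move 4 (1->3):
Peg 0: [5, 2]
Peg 1: [3]
Peg 2: []
Peg 3: [4, 1]

After move 5 (3->1):
Peg 0: [5, 2]
Peg 1: [3, 1]
Peg 2: []
Peg 3: [4]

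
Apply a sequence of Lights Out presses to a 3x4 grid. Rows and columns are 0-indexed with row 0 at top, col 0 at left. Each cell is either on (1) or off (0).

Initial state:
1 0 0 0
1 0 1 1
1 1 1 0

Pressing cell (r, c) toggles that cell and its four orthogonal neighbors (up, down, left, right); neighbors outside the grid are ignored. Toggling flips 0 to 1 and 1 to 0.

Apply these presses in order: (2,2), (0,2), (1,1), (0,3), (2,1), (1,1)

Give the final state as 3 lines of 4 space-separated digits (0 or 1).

Answer: 1 1 0 0
1 1 1 0
0 1 1 1

Derivation:
After press 1 at (2,2):
1 0 0 0
1 0 0 1
1 0 0 1

After press 2 at (0,2):
1 1 1 1
1 0 1 1
1 0 0 1

After press 3 at (1,1):
1 0 1 1
0 1 0 1
1 1 0 1

After press 4 at (0,3):
1 0 0 0
0 1 0 0
1 1 0 1

After press 5 at (2,1):
1 0 0 0
0 0 0 0
0 0 1 1

After press 6 at (1,1):
1 1 0 0
1 1 1 0
0 1 1 1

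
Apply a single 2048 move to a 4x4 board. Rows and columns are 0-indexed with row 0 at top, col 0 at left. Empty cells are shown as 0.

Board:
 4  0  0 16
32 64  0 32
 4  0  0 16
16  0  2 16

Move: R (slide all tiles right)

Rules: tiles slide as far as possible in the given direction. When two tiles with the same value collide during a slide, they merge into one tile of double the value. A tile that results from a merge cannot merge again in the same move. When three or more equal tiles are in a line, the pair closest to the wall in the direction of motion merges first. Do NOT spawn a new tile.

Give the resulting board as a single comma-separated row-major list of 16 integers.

Slide right:
row 0: [4, 0, 0, 16] -> [0, 0, 4, 16]
row 1: [32, 64, 0, 32] -> [0, 32, 64, 32]
row 2: [4, 0, 0, 16] -> [0, 0, 4, 16]
row 3: [16, 0, 2, 16] -> [0, 16, 2, 16]

Answer: 0, 0, 4, 16, 0, 32, 64, 32, 0, 0, 4, 16, 0, 16, 2, 16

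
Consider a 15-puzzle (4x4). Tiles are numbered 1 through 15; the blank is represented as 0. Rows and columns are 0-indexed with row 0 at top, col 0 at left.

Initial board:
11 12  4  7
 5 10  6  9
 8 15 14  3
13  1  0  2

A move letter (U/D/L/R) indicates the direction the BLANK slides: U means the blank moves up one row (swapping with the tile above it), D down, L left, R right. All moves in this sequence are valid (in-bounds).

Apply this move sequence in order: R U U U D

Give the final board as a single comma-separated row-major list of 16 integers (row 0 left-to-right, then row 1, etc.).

After move 1 (R):
11 12  4  7
 5 10  6  9
 8 15 14  3
13  1  2  0

After move 2 (U):
11 12  4  7
 5 10  6  9
 8 15 14  0
13  1  2  3

After move 3 (U):
11 12  4  7
 5 10  6  0
 8 15 14  9
13  1  2  3

After move 4 (U):
11 12  4  0
 5 10  6  7
 8 15 14  9
13  1  2  3

After move 5 (D):
11 12  4  7
 5 10  6  0
 8 15 14  9
13  1  2  3

Answer: 11, 12, 4, 7, 5, 10, 6, 0, 8, 15, 14, 9, 13, 1, 2, 3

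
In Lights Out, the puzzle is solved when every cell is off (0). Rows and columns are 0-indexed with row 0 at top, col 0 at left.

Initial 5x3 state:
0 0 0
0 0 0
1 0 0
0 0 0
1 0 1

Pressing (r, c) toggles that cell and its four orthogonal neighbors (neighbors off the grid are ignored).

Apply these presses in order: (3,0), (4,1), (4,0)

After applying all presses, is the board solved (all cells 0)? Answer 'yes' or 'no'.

After press 1 at (3,0):
0 0 0
0 0 0
0 0 0
1 1 0
0 0 1

After press 2 at (4,1):
0 0 0
0 0 0
0 0 0
1 0 0
1 1 0

After press 3 at (4,0):
0 0 0
0 0 0
0 0 0
0 0 0
0 0 0

Lights still on: 0

Answer: yes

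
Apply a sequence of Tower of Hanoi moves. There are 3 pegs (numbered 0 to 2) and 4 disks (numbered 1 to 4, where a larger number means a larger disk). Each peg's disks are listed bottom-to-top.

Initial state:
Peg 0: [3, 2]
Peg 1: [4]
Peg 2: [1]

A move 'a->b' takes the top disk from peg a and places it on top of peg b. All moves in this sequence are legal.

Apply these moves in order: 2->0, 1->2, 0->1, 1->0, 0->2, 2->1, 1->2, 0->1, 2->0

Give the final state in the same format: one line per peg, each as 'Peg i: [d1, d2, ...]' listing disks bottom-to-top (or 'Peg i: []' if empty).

After move 1 (2->0):
Peg 0: [3, 2, 1]
Peg 1: [4]
Peg 2: []

After move 2 (1->2):
Peg 0: [3, 2, 1]
Peg 1: []
Peg 2: [4]

After move 3 (0->1):
Peg 0: [3, 2]
Peg 1: [1]
Peg 2: [4]

After move 4 (1->0):
Peg 0: [3, 2, 1]
Peg 1: []
Peg 2: [4]

After move 5 (0->2):
Peg 0: [3, 2]
Peg 1: []
Peg 2: [4, 1]

After move 6 (2->1):
Peg 0: [3, 2]
Peg 1: [1]
Peg 2: [4]

After move 7 (1->2):
Peg 0: [3, 2]
Peg 1: []
Peg 2: [4, 1]

After move 8 (0->1):
Peg 0: [3]
Peg 1: [2]
Peg 2: [4, 1]

After move 9 (2->0):
Peg 0: [3, 1]
Peg 1: [2]
Peg 2: [4]

Answer: Peg 0: [3, 1]
Peg 1: [2]
Peg 2: [4]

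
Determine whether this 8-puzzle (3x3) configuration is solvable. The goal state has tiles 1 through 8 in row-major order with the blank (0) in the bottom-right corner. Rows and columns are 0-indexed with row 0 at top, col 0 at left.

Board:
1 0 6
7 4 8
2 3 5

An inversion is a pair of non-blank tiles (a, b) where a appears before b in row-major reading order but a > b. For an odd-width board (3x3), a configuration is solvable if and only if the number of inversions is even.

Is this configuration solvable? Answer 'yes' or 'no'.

Answer: no

Derivation:
Inversions (pairs i<j in row-major order where tile[i] > tile[j] > 0): 13
13 is odd, so the puzzle is not solvable.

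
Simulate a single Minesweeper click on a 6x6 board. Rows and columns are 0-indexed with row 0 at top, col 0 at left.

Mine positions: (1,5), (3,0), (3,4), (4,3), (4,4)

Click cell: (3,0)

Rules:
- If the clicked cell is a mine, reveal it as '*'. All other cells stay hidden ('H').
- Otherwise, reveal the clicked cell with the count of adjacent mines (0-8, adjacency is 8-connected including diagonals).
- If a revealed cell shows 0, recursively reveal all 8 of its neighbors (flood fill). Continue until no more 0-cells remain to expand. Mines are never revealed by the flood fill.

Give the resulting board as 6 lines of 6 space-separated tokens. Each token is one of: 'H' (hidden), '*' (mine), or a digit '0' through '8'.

H H H H H H
H H H H H H
H H H H H H
* H H H H H
H H H H H H
H H H H H H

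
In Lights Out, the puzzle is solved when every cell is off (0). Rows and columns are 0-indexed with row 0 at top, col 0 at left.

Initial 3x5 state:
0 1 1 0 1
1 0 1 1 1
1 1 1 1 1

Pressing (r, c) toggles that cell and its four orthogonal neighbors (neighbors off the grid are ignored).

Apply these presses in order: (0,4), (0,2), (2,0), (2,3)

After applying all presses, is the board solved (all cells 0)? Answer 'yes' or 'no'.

Answer: yes

Derivation:
After press 1 at (0,4):
0 1 1 1 0
1 0 1 1 0
1 1 1 1 1

After press 2 at (0,2):
0 0 0 0 0
1 0 0 1 0
1 1 1 1 1

After press 3 at (2,0):
0 0 0 0 0
0 0 0 1 0
0 0 1 1 1

After press 4 at (2,3):
0 0 0 0 0
0 0 0 0 0
0 0 0 0 0

Lights still on: 0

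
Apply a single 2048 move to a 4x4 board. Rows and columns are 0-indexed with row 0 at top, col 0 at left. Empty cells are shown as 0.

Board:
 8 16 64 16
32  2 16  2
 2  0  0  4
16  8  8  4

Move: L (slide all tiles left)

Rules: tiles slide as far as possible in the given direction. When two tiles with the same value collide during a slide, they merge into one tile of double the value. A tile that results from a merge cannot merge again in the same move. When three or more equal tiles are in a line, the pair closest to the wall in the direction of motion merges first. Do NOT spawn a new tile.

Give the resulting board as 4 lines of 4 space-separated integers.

Slide left:
row 0: [8, 16, 64, 16] -> [8, 16, 64, 16]
row 1: [32, 2, 16, 2] -> [32, 2, 16, 2]
row 2: [2, 0, 0, 4] -> [2, 4, 0, 0]
row 3: [16, 8, 8, 4] -> [16, 16, 4, 0]

Answer:  8 16 64 16
32  2 16  2
 2  4  0  0
16 16  4  0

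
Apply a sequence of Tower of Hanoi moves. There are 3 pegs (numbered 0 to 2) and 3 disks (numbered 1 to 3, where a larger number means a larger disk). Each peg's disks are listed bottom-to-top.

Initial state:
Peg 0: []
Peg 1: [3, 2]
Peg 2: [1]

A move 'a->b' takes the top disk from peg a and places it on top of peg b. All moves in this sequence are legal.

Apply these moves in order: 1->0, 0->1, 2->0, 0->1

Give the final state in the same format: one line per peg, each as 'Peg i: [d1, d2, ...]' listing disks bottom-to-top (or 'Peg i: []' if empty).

After move 1 (1->0):
Peg 0: [2]
Peg 1: [3]
Peg 2: [1]

After move 2 (0->1):
Peg 0: []
Peg 1: [3, 2]
Peg 2: [1]

After move 3 (2->0):
Peg 0: [1]
Peg 1: [3, 2]
Peg 2: []

After move 4 (0->1):
Peg 0: []
Peg 1: [3, 2, 1]
Peg 2: []

Answer: Peg 0: []
Peg 1: [3, 2, 1]
Peg 2: []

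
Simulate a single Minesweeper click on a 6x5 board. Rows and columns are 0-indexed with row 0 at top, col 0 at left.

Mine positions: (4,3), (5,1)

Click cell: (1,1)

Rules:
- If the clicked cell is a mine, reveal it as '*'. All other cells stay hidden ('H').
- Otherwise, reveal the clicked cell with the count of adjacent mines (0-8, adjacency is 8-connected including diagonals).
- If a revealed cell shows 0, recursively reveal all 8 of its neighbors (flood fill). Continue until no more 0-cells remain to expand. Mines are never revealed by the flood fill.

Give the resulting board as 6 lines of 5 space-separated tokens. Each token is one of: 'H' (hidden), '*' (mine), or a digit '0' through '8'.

0 0 0 0 0
0 0 0 0 0
0 0 0 0 0
0 0 1 1 1
1 1 2 H H
H H H H H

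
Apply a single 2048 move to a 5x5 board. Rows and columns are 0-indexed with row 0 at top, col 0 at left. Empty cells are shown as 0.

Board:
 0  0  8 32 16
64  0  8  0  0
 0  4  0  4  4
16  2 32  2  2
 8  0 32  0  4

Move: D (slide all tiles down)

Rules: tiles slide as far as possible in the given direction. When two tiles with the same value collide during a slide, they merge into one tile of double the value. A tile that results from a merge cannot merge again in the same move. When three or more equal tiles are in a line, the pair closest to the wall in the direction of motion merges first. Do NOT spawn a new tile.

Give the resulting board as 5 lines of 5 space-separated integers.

Answer:  0  0  0  0  0
 0  0  0  0 16
64  0  0 32  4
16  4 16  4  2
 8  2 64  2  4

Derivation:
Slide down:
col 0: [0, 64, 0, 16, 8] -> [0, 0, 64, 16, 8]
col 1: [0, 0, 4, 2, 0] -> [0, 0, 0, 4, 2]
col 2: [8, 8, 0, 32, 32] -> [0, 0, 0, 16, 64]
col 3: [32, 0, 4, 2, 0] -> [0, 0, 32, 4, 2]
col 4: [16, 0, 4, 2, 4] -> [0, 16, 4, 2, 4]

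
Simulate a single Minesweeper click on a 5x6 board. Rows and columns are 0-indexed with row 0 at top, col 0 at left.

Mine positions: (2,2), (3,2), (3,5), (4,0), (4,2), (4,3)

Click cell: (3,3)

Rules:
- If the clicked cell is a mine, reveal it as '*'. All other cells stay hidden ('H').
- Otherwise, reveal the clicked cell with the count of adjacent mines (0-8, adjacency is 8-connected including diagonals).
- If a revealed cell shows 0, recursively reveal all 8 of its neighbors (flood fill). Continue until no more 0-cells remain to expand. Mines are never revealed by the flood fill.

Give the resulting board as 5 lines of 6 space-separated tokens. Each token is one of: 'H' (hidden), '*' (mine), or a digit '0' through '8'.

H H H H H H
H H H H H H
H H H H H H
H H H 4 H H
H H H H H H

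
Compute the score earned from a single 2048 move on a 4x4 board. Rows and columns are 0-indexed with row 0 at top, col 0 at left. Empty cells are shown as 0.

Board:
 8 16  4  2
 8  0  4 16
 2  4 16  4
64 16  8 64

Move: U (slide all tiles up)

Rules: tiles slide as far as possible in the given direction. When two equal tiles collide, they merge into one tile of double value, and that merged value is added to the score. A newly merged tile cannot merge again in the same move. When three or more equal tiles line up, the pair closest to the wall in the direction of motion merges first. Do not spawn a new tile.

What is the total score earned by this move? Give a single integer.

Answer: 24

Derivation:
Slide up:
col 0: [8, 8, 2, 64] -> [16, 2, 64, 0]  score +16 (running 16)
col 1: [16, 0, 4, 16] -> [16, 4, 16, 0]  score +0 (running 16)
col 2: [4, 4, 16, 8] -> [8, 16, 8, 0]  score +8 (running 24)
col 3: [2, 16, 4, 64] -> [2, 16, 4, 64]  score +0 (running 24)
Board after move:
16 16  8  2
 2  4 16 16
64 16  8  4
 0  0  0 64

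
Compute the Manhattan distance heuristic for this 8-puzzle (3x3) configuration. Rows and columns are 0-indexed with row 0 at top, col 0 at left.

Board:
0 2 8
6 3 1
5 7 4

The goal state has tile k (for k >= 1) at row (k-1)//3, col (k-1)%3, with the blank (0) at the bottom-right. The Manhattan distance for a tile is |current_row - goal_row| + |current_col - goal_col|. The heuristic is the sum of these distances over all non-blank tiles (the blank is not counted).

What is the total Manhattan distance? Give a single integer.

Answer: 16

Derivation:
Tile 2: (0,1)->(0,1) = 0
Tile 8: (0,2)->(2,1) = 3
Tile 6: (1,0)->(1,2) = 2
Tile 3: (1,1)->(0,2) = 2
Tile 1: (1,2)->(0,0) = 3
Tile 5: (2,0)->(1,1) = 2
Tile 7: (2,1)->(2,0) = 1
Tile 4: (2,2)->(1,0) = 3
Sum: 0 + 3 + 2 + 2 + 3 + 2 + 1 + 3 = 16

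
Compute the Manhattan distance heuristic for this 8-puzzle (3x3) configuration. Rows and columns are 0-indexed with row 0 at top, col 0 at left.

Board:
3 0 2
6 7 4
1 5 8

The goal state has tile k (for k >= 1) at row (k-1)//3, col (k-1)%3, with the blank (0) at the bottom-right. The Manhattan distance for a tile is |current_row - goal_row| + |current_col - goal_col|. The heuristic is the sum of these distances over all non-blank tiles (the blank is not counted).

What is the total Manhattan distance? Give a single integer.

Tile 3: (0,0)->(0,2) = 2
Tile 2: (0,2)->(0,1) = 1
Tile 6: (1,0)->(1,2) = 2
Tile 7: (1,1)->(2,0) = 2
Tile 4: (1,2)->(1,0) = 2
Tile 1: (2,0)->(0,0) = 2
Tile 5: (2,1)->(1,1) = 1
Tile 8: (2,2)->(2,1) = 1
Sum: 2 + 1 + 2 + 2 + 2 + 2 + 1 + 1 = 13

Answer: 13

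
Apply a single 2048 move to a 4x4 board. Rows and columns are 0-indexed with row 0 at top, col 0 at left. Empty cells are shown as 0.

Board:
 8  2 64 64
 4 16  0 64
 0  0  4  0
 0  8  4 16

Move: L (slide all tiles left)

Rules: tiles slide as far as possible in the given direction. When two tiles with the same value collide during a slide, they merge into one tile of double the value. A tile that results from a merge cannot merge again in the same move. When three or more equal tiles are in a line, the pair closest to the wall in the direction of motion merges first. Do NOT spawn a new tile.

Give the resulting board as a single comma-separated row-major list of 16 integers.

Answer: 8, 2, 128, 0, 4, 16, 64, 0, 4, 0, 0, 0, 8, 4, 16, 0

Derivation:
Slide left:
row 0: [8, 2, 64, 64] -> [8, 2, 128, 0]
row 1: [4, 16, 0, 64] -> [4, 16, 64, 0]
row 2: [0, 0, 4, 0] -> [4, 0, 0, 0]
row 3: [0, 8, 4, 16] -> [8, 4, 16, 0]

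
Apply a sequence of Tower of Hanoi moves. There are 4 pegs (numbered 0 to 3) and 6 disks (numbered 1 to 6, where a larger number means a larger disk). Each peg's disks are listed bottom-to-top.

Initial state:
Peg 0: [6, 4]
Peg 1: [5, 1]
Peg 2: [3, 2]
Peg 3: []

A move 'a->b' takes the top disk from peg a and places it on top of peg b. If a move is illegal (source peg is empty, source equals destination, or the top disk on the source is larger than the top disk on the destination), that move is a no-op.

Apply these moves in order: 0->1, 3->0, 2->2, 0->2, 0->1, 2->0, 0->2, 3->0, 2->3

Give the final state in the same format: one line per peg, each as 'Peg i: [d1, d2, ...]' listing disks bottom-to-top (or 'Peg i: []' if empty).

Answer: Peg 0: [6, 4]
Peg 1: [5, 1]
Peg 2: [3]
Peg 3: [2]

Derivation:
After move 1 (0->1):
Peg 0: [6, 4]
Peg 1: [5, 1]
Peg 2: [3, 2]
Peg 3: []

After move 2 (3->0):
Peg 0: [6, 4]
Peg 1: [5, 1]
Peg 2: [3, 2]
Peg 3: []

After move 3 (2->2):
Peg 0: [6, 4]
Peg 1: [5, 1]
Peg 2: [3, 2]
Peg 3: []

After move 4 (0->2):
Peg 0: [6, 4]
Peg 1: [5, 1]
Peg 2: [3, 2]
Peg 3: []

After move 5 (0->1):
Peg 0: [6, 4]
Peg 1: [5, 1]
Peg 2: [3, 2]
Peg 3: []

After move 6 (2->0):
Peg 0: [6, 4, 2]
Peg 1: [5, 1]
Peg 2: [3]
Peg 3: []

After move 7 (0->2):
Peg 0: [6, 4]
Peg 1: [5, 1]
Peg 2: [3, 2]
Peg 3: []

After move 8 (3->0):
Peg 0: [6, 4]
Peg 1: [5, 1]
Peg 2: [3, 2]
Peg 3: []

After move 9 (2->3):
Peg 0: [6, 4]
Peg 1: [5, 1]
Peg 2: [3]
Peg 3: [2]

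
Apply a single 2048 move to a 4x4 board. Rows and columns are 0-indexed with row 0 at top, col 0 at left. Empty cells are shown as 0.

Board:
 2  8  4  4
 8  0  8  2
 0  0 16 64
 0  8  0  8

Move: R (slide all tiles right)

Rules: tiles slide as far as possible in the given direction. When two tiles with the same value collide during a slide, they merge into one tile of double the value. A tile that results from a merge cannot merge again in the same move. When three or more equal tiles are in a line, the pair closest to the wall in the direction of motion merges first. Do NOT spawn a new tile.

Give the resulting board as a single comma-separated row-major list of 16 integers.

Slide right:
row 0: [2, 8, 4, 4] -> [0, 2, 8, 8]
row 1: [8, 0, 8, 2] -> [0, 0, 16, 2]
row 2: [0, 0, 16, 64] -> [0, 0, 16, 64]
row 3: [0, 8, 0, 8] -> [0, 0, 0, 16]

Answer: 0, 2, 8, 8, 0, 0, 16, 2, 0, 0, 16, 64, 0, 0, 0, 16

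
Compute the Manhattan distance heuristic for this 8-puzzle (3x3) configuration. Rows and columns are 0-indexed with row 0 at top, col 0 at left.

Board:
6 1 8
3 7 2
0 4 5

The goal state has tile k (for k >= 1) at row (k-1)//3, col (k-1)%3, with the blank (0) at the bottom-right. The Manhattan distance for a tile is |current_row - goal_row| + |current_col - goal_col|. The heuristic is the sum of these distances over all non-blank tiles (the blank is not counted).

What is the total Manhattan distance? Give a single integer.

Tile 6: at (0,0), goal (1,2), distance |0-1|+|0-2| = 3
Tile 1: at (0,1), goal (0,0), distance |0-0|+|1-0| = 1
Tile 8: at (0,2), goal (2,1), distance |0-2|+|2-1| = 3
Tile 3: at (1,0), goal (0,2), distance |1-0|+|0-2| = 3
Tile 7: at (1,1), goal (2,0), distance |1-2|+|1-0| = 2
Tile 2: at (1,2), goal (0,1), distance |1-0|+|2-1| = 2
Tile 4: at (2,1), goal (1,0), distance |2-1|+|1-0| = 2
Tile 5: at (2,2), goal (1,1), distance |2-1|+|2-1| = 2
Sum: 3 + 1 + 3 + 3 + 2 + 2 + 2 + 2 = 18

Answer: 18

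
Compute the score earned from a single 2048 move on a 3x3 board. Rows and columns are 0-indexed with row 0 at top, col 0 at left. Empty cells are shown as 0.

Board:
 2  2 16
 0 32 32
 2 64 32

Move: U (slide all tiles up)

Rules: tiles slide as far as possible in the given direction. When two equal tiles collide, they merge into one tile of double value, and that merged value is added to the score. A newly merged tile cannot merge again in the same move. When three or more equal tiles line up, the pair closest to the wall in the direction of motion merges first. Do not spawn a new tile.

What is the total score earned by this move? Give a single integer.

Slide up:
col 0: [2, 0, 2] -> [4, 0, 0]  score +4 (running 4)
col 1: [2, 32, 64] -> [2, 32, 64]  score +0 (running 4)
col 2: [16, 32, 32] -> [16, 64, 0]  score +64 (running 68)
Board after move:
 4  2 16
 0 32 64
 0 64  0

Answer: 68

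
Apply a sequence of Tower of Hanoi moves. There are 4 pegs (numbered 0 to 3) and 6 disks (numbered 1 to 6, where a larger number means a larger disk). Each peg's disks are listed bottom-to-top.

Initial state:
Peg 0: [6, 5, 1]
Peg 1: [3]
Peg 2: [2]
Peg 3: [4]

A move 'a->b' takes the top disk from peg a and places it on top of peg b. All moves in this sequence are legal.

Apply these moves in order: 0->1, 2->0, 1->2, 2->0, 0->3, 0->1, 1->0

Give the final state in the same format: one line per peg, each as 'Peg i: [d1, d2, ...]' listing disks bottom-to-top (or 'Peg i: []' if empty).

Answer: Peg 0: [6, 5, 2]
Peg 1: [3]
Peg 2: []
Peg 3: [4, 1]

Derivation:
After move 1 (0->1):
Peg 0: [6, 5]
Peg 1: [3, 1]
Peg 2: [2]
Peg 3: [4]

After move 2 (2->0):
Peg 0: [6, 5, 2]
Peg 1: [3, 1]
Peg 2: []
Peg 3: [4]

After move 3 (1->2):
Peg 0: [6, 5, 2]
Peg 1: [3]
Peg 2: [1]
Peg 3: [4]

After move 4 (2->0):
Peg 0: [6, 5, 2, 1]
Peg 1: [3]
Peg 2: []
Peg 3: [4]

After move 5 (0->3):
Peg 0: [6, 5, 2]
Peg 1: [3]
Peg 2: []
Peg 3: [4, 1]

After move 6 (0->1):
Peg 0: [6, 5]
Peg 1: [3, 2]
Peg 2: []
Peg 3: [4, 1]

After move 7 (1->0):
Peg 0: [6, 5, 2]
Peg 1: [3]
Peg 2: []
Peg 3: [4, 1]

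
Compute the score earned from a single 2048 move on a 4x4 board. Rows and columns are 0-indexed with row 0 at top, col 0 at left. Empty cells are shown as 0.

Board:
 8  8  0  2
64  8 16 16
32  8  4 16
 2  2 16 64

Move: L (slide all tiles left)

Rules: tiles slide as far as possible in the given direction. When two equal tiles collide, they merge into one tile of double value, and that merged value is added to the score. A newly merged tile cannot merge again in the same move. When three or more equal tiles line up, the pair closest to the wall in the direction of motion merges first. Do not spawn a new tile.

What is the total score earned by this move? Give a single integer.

Slide left:
row 0: [8, 8, 0, 2] -> [16, 2, 0, 0]  score +16 (running 16)
row 1: [64, 8, 16, 16] -> [64, 8, 32, 0]  score +32 (running 48)
row 2: [32, 8, 4, 16] -> [32, 8, 4, 16]  score +0 (running 48)
row 3: [2, 2, 16, 64] -> [4, 16, 64, 0]  score +4 (running 52)
Board after move:
16  2  0  0
64  8 32  0
32  8  4 16
 4 16 64  0

Answer: 52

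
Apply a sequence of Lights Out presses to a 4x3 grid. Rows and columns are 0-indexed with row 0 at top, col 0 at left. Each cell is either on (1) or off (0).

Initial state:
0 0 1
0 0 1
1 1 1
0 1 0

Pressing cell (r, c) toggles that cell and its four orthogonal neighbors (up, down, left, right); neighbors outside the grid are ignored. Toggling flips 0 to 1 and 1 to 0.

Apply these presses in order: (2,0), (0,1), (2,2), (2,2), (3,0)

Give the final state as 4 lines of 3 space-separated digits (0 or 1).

After press 1 at (2,0):
0 0 1
1 0 1
0 0 1
1 1 0

After press 2 at (0,1):
1 1 0
1 1 1
0 0 1
1 1 0

After press 3 at (2,2):
1 1 0
1 1 0
0 1 0
1 1 1

After press 4 at (2,2):
1 1 0
1 1 1
0 0 1
1 1 0

After press 5 at (3,0):
1 1 0
1 1 1
1 0 1
0 0 0

Answer: 1 1 0
1 1 1
1 0 1
0 0 0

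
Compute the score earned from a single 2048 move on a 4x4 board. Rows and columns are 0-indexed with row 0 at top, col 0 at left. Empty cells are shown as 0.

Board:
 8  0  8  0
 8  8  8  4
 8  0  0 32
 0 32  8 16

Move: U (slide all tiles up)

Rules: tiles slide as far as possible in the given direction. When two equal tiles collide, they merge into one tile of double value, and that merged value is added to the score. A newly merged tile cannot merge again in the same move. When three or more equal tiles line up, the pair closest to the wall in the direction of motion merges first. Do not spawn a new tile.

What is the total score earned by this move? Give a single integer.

Slide up:
col 0: [8, 8, 8, 0] -> [16, 8, 0, 0]  score +16 (running 16)
col 1: [0, 8, 0, 32] -> [8, 32, 0, 0]  score +0 (running 16)
col 2: [8, 8, 0, 8] -> [16, 8, 0, 0]  score +16 (running 32)
col 3: [0, 4, 32, 16] -> [4, 32, 16, 0]  score +0 (running 32)
Board after move:
16  8 16  4
 8 32  8 32
 0  0  0 16
 0  0  0  0

Answer: 32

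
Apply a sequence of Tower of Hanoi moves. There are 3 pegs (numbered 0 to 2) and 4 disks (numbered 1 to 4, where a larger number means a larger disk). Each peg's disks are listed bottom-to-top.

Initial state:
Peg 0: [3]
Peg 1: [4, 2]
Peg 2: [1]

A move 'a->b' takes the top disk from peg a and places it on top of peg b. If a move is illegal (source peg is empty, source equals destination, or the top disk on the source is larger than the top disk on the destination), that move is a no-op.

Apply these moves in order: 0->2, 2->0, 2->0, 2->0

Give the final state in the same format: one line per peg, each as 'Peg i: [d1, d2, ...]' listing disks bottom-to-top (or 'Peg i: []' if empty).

Answer: Peg 0: [3, 1]
Peg 1: [4, 2]
Peg 2: []

Derivation:
After move 1 (0->2):
Peg 0: [3]
Peg 1: [4, 2]
Peg 2: [1]

After move 2 (2->0):
Peg 0: [3, 1]
Peg 1: [4, 2]
Peg 2: []

After move 3 (2->0):
Peg 0: [3, 1]
Peg 1: [4, 2]
Peg 2: []

After move 4 (2->0):
Peg 0: [3, 1]
Peg 1: [4, 2]
Peg 2: []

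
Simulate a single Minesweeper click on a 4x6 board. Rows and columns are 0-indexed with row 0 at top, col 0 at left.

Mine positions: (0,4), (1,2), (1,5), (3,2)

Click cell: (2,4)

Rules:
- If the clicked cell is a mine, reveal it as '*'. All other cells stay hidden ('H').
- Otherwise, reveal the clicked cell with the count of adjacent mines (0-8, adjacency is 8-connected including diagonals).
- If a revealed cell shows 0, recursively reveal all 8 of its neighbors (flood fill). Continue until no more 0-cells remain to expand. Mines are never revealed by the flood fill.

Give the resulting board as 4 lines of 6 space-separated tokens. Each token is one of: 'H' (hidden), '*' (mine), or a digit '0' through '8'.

H H H H H H
H H H H H H
H H H H 1 H
H H H H H H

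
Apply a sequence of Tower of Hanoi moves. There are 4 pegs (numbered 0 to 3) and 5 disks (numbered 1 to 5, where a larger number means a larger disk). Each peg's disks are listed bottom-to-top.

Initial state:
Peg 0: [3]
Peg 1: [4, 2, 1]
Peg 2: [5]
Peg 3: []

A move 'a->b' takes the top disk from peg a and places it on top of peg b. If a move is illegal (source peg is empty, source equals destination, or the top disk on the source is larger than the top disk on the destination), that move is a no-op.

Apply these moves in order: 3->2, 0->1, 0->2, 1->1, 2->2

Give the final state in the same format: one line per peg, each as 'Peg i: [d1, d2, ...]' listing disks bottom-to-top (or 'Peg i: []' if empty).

Answer: Peg 0: []
Peg 1: [4, 2, 1]
Peg 2: [5, 3]
Peg 3: []

Derivation:
After move 1 (3->2):
Peg 0: [3]
Peg 1: [4, 2, 1]
Peg 2: [5]
Peg 3: []

After move 2 (0->1):
Peg 0: [3]
Peg 1: [4, 2, 1]
Peg 2: [5]
Peg 3: []

After move 3 (0->2):
Peg 0: []
Peg 1: [4, 2, 1]
Peg 2: [5, 3]
Peg 3: []

After move 4 (1->1):
Peg 0: []
Peg 1: [4, 2, 1]
Peg 2: [5, 3]
Peg 3: []

After move 5 (2->2):
Peg 0: []
Peg 1: [4, 2, 1]
Peg 2: [5, 3]
Peg 3: []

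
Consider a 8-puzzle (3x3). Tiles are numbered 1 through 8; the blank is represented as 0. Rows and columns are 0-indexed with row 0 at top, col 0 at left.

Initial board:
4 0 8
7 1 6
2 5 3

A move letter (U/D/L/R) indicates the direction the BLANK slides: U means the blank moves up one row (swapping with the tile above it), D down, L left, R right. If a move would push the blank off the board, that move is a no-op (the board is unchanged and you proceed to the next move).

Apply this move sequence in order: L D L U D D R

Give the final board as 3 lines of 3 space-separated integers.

After move 1 (L):
0 4 8
7 1 6
2 5 3

After move 2 (D):
7 4 8
0 1 6
2 5 3

After move 3 (L):
7 4 8
0 1 6
2 5 3

After move 4 (U):
0 4 8
7 1 6
2 5 3

After move 5 (D):
7 4 8
0 1 6
2 5 3

After move 6 (D):
7 4 8
2 1 6
0 5 3

After move 7 (R):
7 4 8
2 1 6
5 0 3

Answer: 7 4 8
2 1 6
5 0 3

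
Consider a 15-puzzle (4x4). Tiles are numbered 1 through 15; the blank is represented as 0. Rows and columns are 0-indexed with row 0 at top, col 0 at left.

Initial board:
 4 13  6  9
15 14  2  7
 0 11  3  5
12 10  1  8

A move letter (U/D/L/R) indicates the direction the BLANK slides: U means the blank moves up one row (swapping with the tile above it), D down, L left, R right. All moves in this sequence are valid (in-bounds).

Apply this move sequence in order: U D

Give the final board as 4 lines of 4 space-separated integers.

After move 1 (U):
 4 13  6  9
 0 14  2  7
15 11  3  5
12 10  1  8

After move 2 (D):
 4 13  6  9
15 14  2  7
 0 11  3  5
12 10  1  8

Answer:  4 13  6  9
15 14  2  7
 0 11  3  5
12 10  1  8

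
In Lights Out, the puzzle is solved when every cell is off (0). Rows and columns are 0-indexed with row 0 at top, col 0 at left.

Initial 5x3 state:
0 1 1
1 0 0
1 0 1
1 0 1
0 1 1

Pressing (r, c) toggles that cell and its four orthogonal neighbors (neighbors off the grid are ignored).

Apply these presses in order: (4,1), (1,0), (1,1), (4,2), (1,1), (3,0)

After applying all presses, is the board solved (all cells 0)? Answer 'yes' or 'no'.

After press 1 at (4,1):
0 1 1
1 0 0
1 0 1
1 1 1
1 0 0

After press 2 at (1,0):
1 1 1
0 1 0
0 0 1
1 1 1
1 0 0

After press 3 at (1,1):
1 0 1
1 0 1
0 1 1
1 1 1
1 0 0

After press 4 at (4,2):
1 0 1
1 0 1
0 1 1
1 1 0
1 1 1

After press 5 at (1,1):
1 1 1
0 1 0
0 0 1
1 1 0
1 1 1

After press 6 at (3,0):
1 1 1
0 1 0
1 0 1
0 0 0
0 1 1

Lights still on: 8

Answer: no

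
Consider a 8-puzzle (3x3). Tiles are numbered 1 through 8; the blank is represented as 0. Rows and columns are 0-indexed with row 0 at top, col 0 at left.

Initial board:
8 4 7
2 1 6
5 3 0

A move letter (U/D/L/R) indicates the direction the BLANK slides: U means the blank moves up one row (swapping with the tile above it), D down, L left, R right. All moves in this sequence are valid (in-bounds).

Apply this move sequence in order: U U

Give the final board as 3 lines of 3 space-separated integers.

After move 1 (U):
8 4 7
2 1 0
5 3 6

After move 2 (U):
8 4 0
2 1 7
5 3 6

Answer: 8 4 0
2 1 7
5 3 6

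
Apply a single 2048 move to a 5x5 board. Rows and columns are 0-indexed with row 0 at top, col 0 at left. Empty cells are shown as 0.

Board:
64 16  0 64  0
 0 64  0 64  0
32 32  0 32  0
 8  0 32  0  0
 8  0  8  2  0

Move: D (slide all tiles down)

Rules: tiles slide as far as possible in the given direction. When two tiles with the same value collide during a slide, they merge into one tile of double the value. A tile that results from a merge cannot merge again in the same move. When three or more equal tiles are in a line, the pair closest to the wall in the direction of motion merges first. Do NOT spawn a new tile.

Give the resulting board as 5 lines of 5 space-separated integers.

Slide down:
col 0: [64, 0, 32, 8, 8] -> [0, 0, 64, 32, 16]
col 1: [16, 64, 32, 0, 0] -> [0, 0, 16, 64, 32]
col 2: [0, 0, 0, 32, 8] -> [0, 0, 0, 32, 8]
col 3: [64, 64, 32, 0, 2] -> [0, 0, 128, 32, 2]
col 4: [0, 0, 0, 0, 0] -> [0, 0, 0, 0, 0]

Answer:   0   0   0   0   0
  0   0   0   0   0
 64  16   0 128   0
 32  64  32  32   0
 16  32   8   2   0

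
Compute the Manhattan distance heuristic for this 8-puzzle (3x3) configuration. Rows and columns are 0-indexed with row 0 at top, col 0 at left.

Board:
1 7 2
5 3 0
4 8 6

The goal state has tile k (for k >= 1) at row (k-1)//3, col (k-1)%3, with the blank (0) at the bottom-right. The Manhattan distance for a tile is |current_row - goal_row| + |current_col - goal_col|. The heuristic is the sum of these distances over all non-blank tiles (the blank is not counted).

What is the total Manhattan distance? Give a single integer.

Tile 1: at (0,0), goal (0,0), distance |0-0|+|0-0| = 0
Tile 7: at (0,1), goal (2,0), distance |0-2|+|1-0| = 3
Tile 2: at (0,2), goal (0,1), distance |0-0|+|2-1| = 1
Tile 5: at (1,0), goal (1,1), distance |1-1|+|0-1| = 1
Tile 3: at (1,1), goal (0,2), distance |1-0|+|1-2| = 2
Tile 4: at (2,0), goal (1,0), distance |2-1|+|0-0| = 1
Tile 8: at (2,1), goal (2,1), distance |2-2|+|1-1| = 0
Tile 6: at (2,2), goal (1,2), distance |2-1|+|2-2| = 1
Sum: 0 + 3 + 1 + 1 + 2 + 1 + 0 + 1 = 9

Answer: 9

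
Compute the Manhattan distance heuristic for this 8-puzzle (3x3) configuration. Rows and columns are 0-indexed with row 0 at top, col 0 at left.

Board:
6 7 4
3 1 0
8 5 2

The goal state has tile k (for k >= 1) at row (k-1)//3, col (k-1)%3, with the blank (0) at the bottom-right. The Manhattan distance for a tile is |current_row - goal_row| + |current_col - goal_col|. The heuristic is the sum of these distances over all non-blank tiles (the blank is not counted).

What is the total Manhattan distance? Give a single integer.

Answer: 19

Derivation:
Tile 6: at (0,0), goal (1,2), distance |0-1|+|0-2| = 3
Tile 7: at (0,1), goal (2,0), distance |0-2|+|1-0| = 3
Tile 4: at (0,2), goal (1,0), distance |0-1|+|2-0| = 3
Tile 3: at (1,0), goal (0,2), distance |1-0|+|0-2| = 3
Tile 1: at (1,1), goal (0,0), distance |1-0|+|1-0| = 2
Tile 8: at (2,0), goal (2,1), distance |2-2|+|0-1| = 1
Tile 5: at (2,1), goal (1,1), distance |2-1|+|1-1| = 1
Tile 2: at (2,2), goal (0,1), distance |2-0|+|2-1| = 3
Sum: 3 + 3 + 3 + 3 + 2 + 1 + 1 + 3 = 19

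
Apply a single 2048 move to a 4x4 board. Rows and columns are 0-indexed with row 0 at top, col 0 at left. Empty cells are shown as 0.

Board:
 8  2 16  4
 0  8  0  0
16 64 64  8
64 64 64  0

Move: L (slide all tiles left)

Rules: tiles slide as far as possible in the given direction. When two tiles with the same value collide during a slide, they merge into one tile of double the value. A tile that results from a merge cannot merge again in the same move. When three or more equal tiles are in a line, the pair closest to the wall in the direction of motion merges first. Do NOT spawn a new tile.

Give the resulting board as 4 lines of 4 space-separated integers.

Answer:   8   2  16   4
  8   0   0   0
 16 128   8   0
128  64   0   0

Derivation:
Slide left:
row 0: [8, 2, 16, 4] -> [8, 2, 16, 4]
row 1: [0, 8, 0, 0] -> [8, 0, 0, 0]
row 2: [16, 64, 64, 8] -> [16, 128, 8, 0]
row 3: [64, 64, 64, 0] -> [128, 64, 0, 0]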